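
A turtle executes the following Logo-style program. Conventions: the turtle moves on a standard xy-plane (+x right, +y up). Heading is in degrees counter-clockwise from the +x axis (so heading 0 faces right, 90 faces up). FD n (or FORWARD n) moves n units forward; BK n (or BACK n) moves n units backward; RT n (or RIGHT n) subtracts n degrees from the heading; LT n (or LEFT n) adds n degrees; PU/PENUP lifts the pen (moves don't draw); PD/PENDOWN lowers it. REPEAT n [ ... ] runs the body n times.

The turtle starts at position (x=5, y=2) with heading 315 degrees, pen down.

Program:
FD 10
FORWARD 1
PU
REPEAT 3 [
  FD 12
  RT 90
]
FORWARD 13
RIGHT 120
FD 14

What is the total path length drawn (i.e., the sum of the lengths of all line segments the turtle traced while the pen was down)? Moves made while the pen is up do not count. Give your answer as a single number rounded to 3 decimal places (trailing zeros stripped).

Executing turtle program step by step:
Start: pos=(5,2), heading=315, pen down
FD 10: (5,2) -> (12.071,-5.071) [heading=315, draw]
FD 1: (12.071,-5.071) -> (12.778,-5.778) [heading=315, draw]
PU: pen up
REPEAT 3 [
  -- iteration 1/3 --
  FD 12: (12.778,-5.778) -> (21.263,-14.263) [heading=315, move]
  RT 90: heading 315 -> 225
  -- iteration 2/3 --
  FD 12: (21.263,-14.263) -> (12.778,-22.749) [heading=225, move]
  RT 90: heading 225 -> 135
  -- iteration 3/3 --
  FD 12: (12.778,-22.749) -> (4.293,-14.263) [heading=135, move]
  RT 90: heading 135 -> 45
]
FD 13: (4.293,-14.263) -> (13.485,-5.071) [heading=45, move]
RT 120: heading 45 -> 285
FD 14: (13.485,-5.071) -> (17.109,-18.594) [heading=285, move]
Final: pos=(17.109,-18.594), heading=285, 2 segment(s) drawn

Segment lengths:
  seg 1: (5,2) -> (12.071,-5.071), length = 10
  seg 2: (12.071,-5.071) -> (12.778,-5.778), length = 1
Total = 11

Answer: 11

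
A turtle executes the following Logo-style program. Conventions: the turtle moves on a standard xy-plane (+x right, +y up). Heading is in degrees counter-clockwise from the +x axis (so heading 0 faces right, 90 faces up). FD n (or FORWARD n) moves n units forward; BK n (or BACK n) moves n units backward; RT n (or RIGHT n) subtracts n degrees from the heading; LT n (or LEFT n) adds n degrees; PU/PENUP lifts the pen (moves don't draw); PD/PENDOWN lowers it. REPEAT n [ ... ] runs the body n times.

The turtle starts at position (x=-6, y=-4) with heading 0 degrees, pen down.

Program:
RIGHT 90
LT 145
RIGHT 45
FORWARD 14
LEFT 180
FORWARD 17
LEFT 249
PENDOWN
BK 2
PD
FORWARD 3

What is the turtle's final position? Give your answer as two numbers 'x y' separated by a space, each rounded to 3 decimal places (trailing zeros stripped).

Executing turtle program step by step:
Start: pos=(-6,-4), heading=0, pen down
RT 90: heading 0 -> 270
LT 145: heading 270 -> 55
RT 45: heading 55 -> 10
FD 14: (-6,-4) -> (7.787,-1.569) [heading=10, draw]
LT 180: heading 10 -> 190
FD 17: (7.787,-1.569) -> (-8.954,-4.521) [heading=190, draw]
LT 249: heading 190 -> 79
PD: pen down
BK 2: (-8.954,-4.521) -> (-9.336,-6.484) [heading=79, draw]
PD: pen down
FD 3: (-9.336,-6.484) -> (-8.764,-3.539) [heading=79, draw]
Final: pos=(-8.764,-3.539), heading=79, 4 segment(s) drawn

Answer: -8.764 -3.539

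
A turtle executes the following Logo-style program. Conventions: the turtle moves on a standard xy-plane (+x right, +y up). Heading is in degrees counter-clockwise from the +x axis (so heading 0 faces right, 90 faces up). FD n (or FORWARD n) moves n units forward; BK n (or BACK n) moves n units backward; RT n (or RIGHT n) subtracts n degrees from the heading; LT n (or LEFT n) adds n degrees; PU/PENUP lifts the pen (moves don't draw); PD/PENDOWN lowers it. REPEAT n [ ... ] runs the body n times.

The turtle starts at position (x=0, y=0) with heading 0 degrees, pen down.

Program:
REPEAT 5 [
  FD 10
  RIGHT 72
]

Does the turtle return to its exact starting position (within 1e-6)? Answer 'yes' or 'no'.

Executing turtle program step by step:
Start: pos=(0,0), heading=0, pen down
REPEAT 5 [
  -- iteration 1/5 --
  FD 10: (0,0) -> (10,0) [heading=0, draw]
  RT 72: heading 0 -> 288
  -- iteration 2/5 --
  FD 10: (10,0) -> (13.09,-9.511) [heading=288, draw]
  RT 72: heading 288 -> 216
  -- iteration 3/5 --
  FD 10: (13.09,-9.511) -> (5,-15.388) [heading=216, draw]
  RT 72: heading 216 -> 144
  -- iteration 4/5 --
  FD 10: (5,-15.388) -> (-3.09,-9.511) [heading=144, draw]
  RT 72: heading 144 -> 72
  -- iteration 5/5 --
  FD 10: (-3.09,-9.511) -> (0,0) [heading=72, draw]
  RT 72: heading 72 -> 0
]
Final: pos=(0,0), heading=0, 5 segment(s) drawn

Start position: (0, 0)
Final position: (0, 0)
Distance = 0; < 1e-6 -> CLOSED

Answer: yes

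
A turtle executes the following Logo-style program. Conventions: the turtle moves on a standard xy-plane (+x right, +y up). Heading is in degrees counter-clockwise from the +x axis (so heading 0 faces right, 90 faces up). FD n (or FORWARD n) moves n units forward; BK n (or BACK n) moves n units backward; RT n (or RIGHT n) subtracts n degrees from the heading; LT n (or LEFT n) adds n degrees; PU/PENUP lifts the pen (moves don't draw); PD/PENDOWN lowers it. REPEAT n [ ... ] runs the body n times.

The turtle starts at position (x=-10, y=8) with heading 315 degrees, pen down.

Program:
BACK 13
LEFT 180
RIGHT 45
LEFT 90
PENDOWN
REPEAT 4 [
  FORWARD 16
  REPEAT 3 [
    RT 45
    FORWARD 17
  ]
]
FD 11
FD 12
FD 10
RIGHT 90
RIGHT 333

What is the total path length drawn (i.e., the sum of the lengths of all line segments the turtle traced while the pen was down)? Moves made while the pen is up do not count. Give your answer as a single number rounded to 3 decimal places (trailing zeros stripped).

Executing turtle program step by step:
Start: pos=(-10,8), heading=315, pen down
BK 13: (-10,8) -> (-19.192,17.192) [heading=315, draw]
LT 180: heading 315 -> 135
RT 45: heading 135 -> 90
LT 90: heading 90 -> 180
PD: pen down
REPEAT 4 [
  -- iteration 1/4 --
  FD 16: (-19.192,17.192) -> (-35.192,17.192) [heading=180, draw]
  REPEAT 3 [
    -- iteration 1/3 --
    RT 45: heading 180 -> 135
    FD 17: (-35.192,17.192) -> (-47.213,29.213) [heading=135, draw]
    -- iteration 2/3 --
    RT 45: heading 135 -> 90
    FD 17: (-47.213,29.213) -> (-47.213,46.213) [heading=90, draw]
    -- iteration 3/3 --
    RT 45: heading 90 -> 45
    FD 17: (-47.213,46.213) -> (-35.192,58.234) [heading=45, draw]
  ]
  -- iteration 2/4 --
  FD 16: (-35.192,58.234) -> (-23.879,69.548) [heading=45, draw]
  REPEAT 3 [
    -- iteration 1/3 --
    RT 45: heading 45 -> 0
    FD 17: (-23.879,69.548) -> (-6.879,69.548) [heading=0, draw]
    -- iteration 2/3 --
    RT 45: heading 0 -> 315
    FD 17: (-6.879,69.548) -> (5.142,57.527) [heading=315, draw]
    -- iteration 3/3 --
    RT 45: heading 315 -> 270
    FD 17: (5.142,57.527) -> (5.142,40.527) [heading=270, draw]
  ]
  -- iteration 3/4 --
  FD 16: (5.142,40.527) -> (5.142,24.527) [heading=270, draw]
  REPEAT 3 [
    -- iteration 1/3 --
    RT 45: heading 270 -> 225
    FD 17: (5.142,24.527) -> (-6.879,12.506) [heading=225, draw]
    -- iteration 2/3 --
    RT 45: heading 225 -> 180
    FD 17: (-6.879,12.506) -> (-23.879,12.506) [heading=180, draw]
    -- iteration 3/3 --
    RT 45: heading 180 -> 135
    FD 17: (-23.879,12.506) -> (-35.899,24.527) [heading=135, draw]
  ]
  -- iteration 4/4 --
  FD 16: (-35.899,24.527) -> (-47.213,35.841) [heading=135, draw]
  REPEAT 3 [
    -- iteration 1/3 --
    RT 45: heading 135 -> 90
    FD 17: (-47.213,35.841) -> (-47.213,52.841) [heading=90, draw]
    -- iteration 2/3 --
    RT 45: heading 90 -> 45
    FD 17: (-47.213,52.841) -> (-35.192,64.861) [heading=45, draw]
    -- iteration 3/3 --
    RT 45: heading 45 -> 0
    FD 17: (-35.192,64.861) -> (-18.192,64.861) [heading=0, draw]
  ]
]
FD 11: (-18.192,64.861) -> (-7.192,64.861) [heading=0, draw]
FD 12: (-7.192,64.861) -> (4.808,64.861) [heading=0, draw]
FD 10: (4.808,64.861) -> (14.808,64.861) [heading=0, draw]
RT 90: heading 0 -> 270
RT 333: heading 270 -> 297
Final: pos=(14.808,64.861), heading=297, 20 segment(s) drawn

Segment lengths:
  seg 1: (-10,8) -> (-19.192,17.192), length = 13
  seg 2: (-19.192,17.192) -> (-35.192,17.192), length = 16
  seg 3: (-35.192,17.192) -> (-47.213,29.213), length = 17
  seg 4: (-47.213,29.213) -> (-47.213,46.213), length = 17
  seg 5: (-47.213,46.213) -> (-35.192,58.234), length = 17
  seg 6: (-35.192,58.234) -> (-23.879,69.548), length = 16
  seg 7: (-23.879,69.548) -> (-6.879,69.548), length = 17
  seg 8: (-6.879,69.548) -> (5.142,57.527), length = 17
  seg 9: (5.142,57.527) -> (5.142,40.527), length = 17
  seg 10: (5.142,40.527) -> (5.142,24.527), length = 16
  seg 11: (5.142,24.527) -> (-6.879,12.506), length = 17
  seg 12: (-6.879,12.506) -> (-23.879,12.506), length = 17
  seg 13: (-23.879,12.506) -> (-35.899,24.527), length = 17
  seg 14: (-35.899,24.527) -> (-47.213,35.841), length = 16
  seg 15: (-47.213,35.841) -> (-47.213,52.841), length = 17
  seg 16: (-47.213,52.841) -> (-35.192,64.861), length = 17
  seg 17: (-35.192,64.861) -> (-18.192,64.861), length = 17
  seg 18: (-18.192,64.861) -> (-7.192,64.861), length = 11
  seg 19: (-7.192,64.861) -> (4.808,64.861), length = 12
  seg 20: (4.808,64.861) -> (14.808,64.861), length = 10
Total = 314

Answer: 314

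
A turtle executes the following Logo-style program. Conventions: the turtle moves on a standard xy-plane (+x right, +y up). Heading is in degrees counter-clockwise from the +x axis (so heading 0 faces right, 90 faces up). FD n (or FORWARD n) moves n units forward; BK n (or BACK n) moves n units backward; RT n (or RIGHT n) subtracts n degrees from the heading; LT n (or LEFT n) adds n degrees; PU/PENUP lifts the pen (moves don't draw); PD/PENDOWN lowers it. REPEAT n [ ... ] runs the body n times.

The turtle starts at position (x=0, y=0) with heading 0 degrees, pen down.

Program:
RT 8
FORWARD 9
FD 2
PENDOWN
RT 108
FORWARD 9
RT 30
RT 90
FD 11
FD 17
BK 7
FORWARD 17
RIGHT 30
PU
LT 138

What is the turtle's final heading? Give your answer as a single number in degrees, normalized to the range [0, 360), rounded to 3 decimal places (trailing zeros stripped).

Answer: 232

Derivation:
Executing turtle program step by step:
Start: pos=(0,0), heading=0, pen down
RT 8: heading 0 -> 352
FD 9: (0,0) -> (8.912,-1.253) [heading=352, draw]
FD 2: (8.912,-1.253) -> (10.893,-1.531) [heading=352, draw]
PD: pen down
RT 108: heading 352 -> 244
FD 9: (10.893,-1.531) -> (6.948,-9.62) [heading=244, draw]
RT 30: heading 244 -> 214
RT 90: heading 214 -> 124
FD 11: (6.948,-9.62) -> (0.796,-0.501) [heading=124, draw]
FD 17: (0.796,-0.501) -> (-8.71,13.593) [heading=124, draw]
BK 7: (-8.71,13.593) -> (-4.795,7.79) [heading=124, draw]
FD 17: (-4.795,7.79) -> (-14.302,21.883) [heading=124, draw]
RT 30: heading 124 -> 94
PU: pen up
LT 138: heading 94 -> 232
Final: pos=(-14.302,21.883), heading=232, 7 segment(s) drawn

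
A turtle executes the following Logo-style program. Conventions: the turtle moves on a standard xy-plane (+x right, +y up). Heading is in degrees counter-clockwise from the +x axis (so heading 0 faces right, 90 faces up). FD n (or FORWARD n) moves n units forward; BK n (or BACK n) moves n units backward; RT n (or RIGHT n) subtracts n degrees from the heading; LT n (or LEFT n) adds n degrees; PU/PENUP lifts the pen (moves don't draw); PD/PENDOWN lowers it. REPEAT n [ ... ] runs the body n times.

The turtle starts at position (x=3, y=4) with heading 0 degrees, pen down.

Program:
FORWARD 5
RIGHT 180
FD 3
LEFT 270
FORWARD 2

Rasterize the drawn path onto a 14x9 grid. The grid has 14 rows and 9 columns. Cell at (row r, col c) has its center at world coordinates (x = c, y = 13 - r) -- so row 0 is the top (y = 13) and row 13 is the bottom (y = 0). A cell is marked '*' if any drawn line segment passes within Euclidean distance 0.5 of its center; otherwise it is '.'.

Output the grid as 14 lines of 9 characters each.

Segment 0: (3,4) -> (8,4)
Segment 1: (8,4) -> (5,4)
Segment 2: (5,4) -> (5,6)

Answer: .........
.........
.........
.........
.........
.........
.........
.....*...
.....*...
...******
.........
.........
.........
.........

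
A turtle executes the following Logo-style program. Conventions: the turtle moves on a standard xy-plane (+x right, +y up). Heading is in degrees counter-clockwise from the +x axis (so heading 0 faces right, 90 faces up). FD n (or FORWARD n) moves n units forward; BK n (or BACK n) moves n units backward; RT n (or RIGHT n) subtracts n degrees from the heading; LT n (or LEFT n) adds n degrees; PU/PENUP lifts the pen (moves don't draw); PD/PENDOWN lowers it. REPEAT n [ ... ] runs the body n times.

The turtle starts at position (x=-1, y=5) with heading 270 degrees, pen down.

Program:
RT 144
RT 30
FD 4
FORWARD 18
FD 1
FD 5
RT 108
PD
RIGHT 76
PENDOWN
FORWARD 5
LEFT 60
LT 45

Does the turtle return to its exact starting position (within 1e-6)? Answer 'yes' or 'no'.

Answer: no

Derivation:
Executing turtle program step by step:
Start: pos=(-1,5), heading=270, pen down
RT 144: heading 270 -> 126
RT 30: heading 126 -> 96
FD 4: (-1,5) -> (-1.418,8.978) [heading=96, draw]
FD 18: (-1.418,8.978) -> (-3.3,26.879) [heading=96, draw]
FD 1: (-3.3,26.879) -> (-3.404,27.874) [heading=96, draw]
FD 5: (-3.404,27.874) -> (-3.927,32.847) [heading=96, draw]
RT 108: heading 96 -> 348
PD: pen down
RT 76: heading 348 -> 272
PD: pen down
FD 5: (-3.927,32.847) -> (-3.752,27.85) [heading=272, draw]
LT 60: heading 272 -> 332
LT 45: heading 332 -> 17
Final: pos=(-3.752,27.85), heading=17, 5 segment(s) drawn

Start position: (-1, 5)
Final position: (-3.752, 27.85)
Distance = 23.015; >= 1e-6 -> NOT closed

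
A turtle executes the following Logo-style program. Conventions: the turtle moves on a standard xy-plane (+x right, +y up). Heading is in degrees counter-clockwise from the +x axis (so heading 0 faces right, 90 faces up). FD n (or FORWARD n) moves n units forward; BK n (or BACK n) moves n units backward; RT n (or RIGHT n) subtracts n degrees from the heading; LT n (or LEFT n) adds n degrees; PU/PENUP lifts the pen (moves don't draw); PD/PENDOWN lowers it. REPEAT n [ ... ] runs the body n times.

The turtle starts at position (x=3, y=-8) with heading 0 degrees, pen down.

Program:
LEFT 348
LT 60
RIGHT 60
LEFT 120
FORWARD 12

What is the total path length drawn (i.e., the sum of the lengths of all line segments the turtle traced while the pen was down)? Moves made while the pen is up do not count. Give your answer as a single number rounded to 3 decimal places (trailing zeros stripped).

Executing turtle program step by step:
Start: pos=(3,-8), heading=0, pen down
LT 348: heading 0 -> 348
LT 60: heading 348 -> 48
RT 60: heading 48 -> 348
LT 120: heading 348 -> 108
FD 12: (3,-8) -> (-0.708,3.413) [heading=108, draw]
Final: pos=(-0.708,3.413), heading=108, 1 segment(s) drawn

Segment lengths:
  seg 1: (3,-8) -> (-0.708,3.413), length = 12
Total = 12

Answer: 12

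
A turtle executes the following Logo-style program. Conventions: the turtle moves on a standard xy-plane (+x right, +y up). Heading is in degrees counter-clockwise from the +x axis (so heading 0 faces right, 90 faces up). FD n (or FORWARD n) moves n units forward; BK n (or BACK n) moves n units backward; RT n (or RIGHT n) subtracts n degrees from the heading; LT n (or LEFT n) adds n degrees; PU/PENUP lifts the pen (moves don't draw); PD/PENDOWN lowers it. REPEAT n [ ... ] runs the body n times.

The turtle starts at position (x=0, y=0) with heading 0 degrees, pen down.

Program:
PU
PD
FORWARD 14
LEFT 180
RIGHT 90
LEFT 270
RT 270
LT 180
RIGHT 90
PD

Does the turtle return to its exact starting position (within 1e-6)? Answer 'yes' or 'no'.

Answer: no

Derivation:
Executing turtle program step by step:
Start: pos=(0,0), heading=0, pen down
PU: pen up
PD: pen down
FD 14: (0,0) -> (14,0) [heading=0, draw]
LT 180: heading 0 -> 180
RT 90: heading 180 -> 90
LT 270: heading 90 -> 0
RT 270: heading 0 -> 90
LT 180: heading 90 -> 270
RT 90: heading 270 -> 180
PD: pen down
Final: pos=(14,0), heading=180, 1 segment(s) drawn

Start position: (0, 0)
Final position: (14, 0)
Distance = 14; >= 1e-6 -> NOT closed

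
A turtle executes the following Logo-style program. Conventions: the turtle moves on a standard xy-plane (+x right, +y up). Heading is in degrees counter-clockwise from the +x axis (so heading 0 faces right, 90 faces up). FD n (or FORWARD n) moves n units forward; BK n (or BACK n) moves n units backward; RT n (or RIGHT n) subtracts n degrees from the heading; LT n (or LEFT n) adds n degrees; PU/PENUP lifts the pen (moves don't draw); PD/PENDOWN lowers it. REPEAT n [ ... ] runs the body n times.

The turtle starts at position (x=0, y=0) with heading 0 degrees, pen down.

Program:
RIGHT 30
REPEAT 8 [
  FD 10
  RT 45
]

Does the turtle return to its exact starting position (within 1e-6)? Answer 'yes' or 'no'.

Executing turtle program step by step:
Start: pos=(0,0), heading=0, pen down
RT 30: heading 0 -> 330
REPEAT 8 [
  -- iteration 1/8 --
  FD 10: (0,0) -> (8.66,-5) [heading=330, draw]
  RT 45: heading 330 -> 285
  -- iteration 2/8 --
  FD 10: (8.66,-5) -> (11.248,-14.659) [heading=285, draw]
  RT 45: heading 285 -> 240
  -- iteration 3/8 --
  FD 10: (11.248,-14.659) -> (6.248,-23.32) [heading=240, draw]
  RT 45: heading 240 -> 195
  -- iteration 4/8 --
  FD 10: (6.248,-23.32) -> (-3.411,-25.908) [heading=195, draw]
  RT 45: heading 195 -> 150
  -- iteration 5/8 --
  FD 10: (-3.411,-25.908) -> (-12.071,-20.908) [heading=150, draw]
  RT 45: heading 150 -> 105
  -- iteration 6/8 --
  FD 10: (-12.071,-20.908) -> (-14.659,-11.248) [heading=105, draw]
  RT 45: heading 105 -> 60
  -- iteration 7/8 --
  FD 10: (-14.659,-11.248) -> (-9.659,-2.588) [heading=60, draw]
  RT 45: heading 60 -> 15
  -- iteration 8/8 --
  FD 10: (-9.659,-2.588) -> (0,0) [heading=15, draw]
  RT 45: heading 15 -> 330
]
Final: pos=(0,0), heading=330, 8 segment(s) drawn

Start position: (0, 0)
Final position: (0, 0)
Distance = 0; < 1e-6 -> CLOSED

Answer: yes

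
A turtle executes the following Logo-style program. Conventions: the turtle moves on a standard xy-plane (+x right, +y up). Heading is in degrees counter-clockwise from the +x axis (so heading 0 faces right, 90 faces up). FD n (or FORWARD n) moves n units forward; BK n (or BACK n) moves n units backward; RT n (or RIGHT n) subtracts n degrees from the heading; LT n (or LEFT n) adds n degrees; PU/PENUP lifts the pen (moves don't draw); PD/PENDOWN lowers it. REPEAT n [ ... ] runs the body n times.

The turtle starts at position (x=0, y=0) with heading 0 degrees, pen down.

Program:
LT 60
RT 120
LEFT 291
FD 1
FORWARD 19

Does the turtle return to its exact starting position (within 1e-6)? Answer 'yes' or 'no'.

Answer: no

Derivation:
Executing turtle program step by step:
Start: pos=(0,0), heading=0, pen down
LT 60: heading 0 -> 60
RT 120: heading 60 -> 300
LT 291: heading 300 -> 231
FD 1: (0,0) -> (-0.629,-0.777) [heading=231, draw]
FD 19: (-0.629,-0.777) -> (-12.586,-15.543) [heading=231, draw]
Final: pos=(-12.586,-15.543), heading=231, 2 segment(s) drawn

Start position: (0, 0)
Final position: (-12.586, -15.543)
Distance = 20; >= 1e-6 -> NOT closed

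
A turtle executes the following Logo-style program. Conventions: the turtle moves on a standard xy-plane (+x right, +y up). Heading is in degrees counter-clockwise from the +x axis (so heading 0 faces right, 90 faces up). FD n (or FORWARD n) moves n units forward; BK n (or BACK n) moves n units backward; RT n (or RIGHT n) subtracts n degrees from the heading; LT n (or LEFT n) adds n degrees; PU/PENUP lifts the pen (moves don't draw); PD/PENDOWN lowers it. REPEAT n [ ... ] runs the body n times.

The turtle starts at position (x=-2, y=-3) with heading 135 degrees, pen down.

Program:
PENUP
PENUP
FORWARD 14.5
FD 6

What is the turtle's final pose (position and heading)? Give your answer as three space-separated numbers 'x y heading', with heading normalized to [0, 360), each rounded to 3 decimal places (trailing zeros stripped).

Executing turtle program step by step:
Start: pos=(-2,-3), heading=135, pen down
PU: pen up
PU: pen up
FD 14.5: (-2,-3) -> (-12.253,7.253) [heading=135, move]
FD 6: (-12.253,7.253) -> (-16.496,11.496) [heading=135, move]
Final: pos=(-16.496,11.496), heading=135, 0 segment(s) drawn

Answer: -16.496 11.496 135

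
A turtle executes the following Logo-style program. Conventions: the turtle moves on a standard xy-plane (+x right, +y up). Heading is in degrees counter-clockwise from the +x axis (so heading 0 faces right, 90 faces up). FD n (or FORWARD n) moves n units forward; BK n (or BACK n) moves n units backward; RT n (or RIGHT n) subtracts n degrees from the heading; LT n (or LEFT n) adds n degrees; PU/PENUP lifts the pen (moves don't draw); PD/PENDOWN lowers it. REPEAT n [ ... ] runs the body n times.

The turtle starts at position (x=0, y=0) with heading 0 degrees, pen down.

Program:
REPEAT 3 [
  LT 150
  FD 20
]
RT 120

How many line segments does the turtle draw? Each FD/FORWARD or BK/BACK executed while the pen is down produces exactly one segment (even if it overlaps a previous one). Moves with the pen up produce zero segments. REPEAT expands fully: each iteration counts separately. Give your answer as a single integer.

Answer: 3

Derivation:
Executing turtle program step by step:
Start: pos=(0,0), heading=0, pen down
REPEAT 3 [
  -- iteration 1/3 --
  LT 150: heading 0 -> 150
  FD 20: (0,0) -> (-17.321,10) [heading=150, draw]
  -- iteration 2/3 --
  LT 150: heading 150 -> 300
  FD 20: (-17.321,10) -> (-7.321,-7.321) [heading=300, draw]
  -- iteration 3/3 --
  LT 150: heading 300 -> 90
  FD 20: (-7.321,-7.321) -> (-7.321,12.679) [heading=90, draw]
]
RT 120: heading 90 -> 330
Final: pos=(-7.321,12.679), heading=330, 3 segment(s) drawn
Segments drawn: 3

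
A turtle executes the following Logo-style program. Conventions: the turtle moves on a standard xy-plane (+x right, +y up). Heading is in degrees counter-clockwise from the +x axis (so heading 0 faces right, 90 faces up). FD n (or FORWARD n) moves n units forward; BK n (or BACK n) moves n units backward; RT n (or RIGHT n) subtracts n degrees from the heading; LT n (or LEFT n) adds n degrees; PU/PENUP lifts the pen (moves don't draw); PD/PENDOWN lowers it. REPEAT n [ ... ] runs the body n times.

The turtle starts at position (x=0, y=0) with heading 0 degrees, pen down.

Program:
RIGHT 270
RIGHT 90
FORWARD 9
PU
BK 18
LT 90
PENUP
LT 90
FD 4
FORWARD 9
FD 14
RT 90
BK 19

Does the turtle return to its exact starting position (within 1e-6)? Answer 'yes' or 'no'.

Executing turtle program step by step:
Start: pos=(0,0), heading=0, pen down
RT 270: heading 0 -> 90
RT 90: heading 90 -> 0
FD 9: (0,0) -> (9,0) [heading=0, draw]
PU: pen up
BK 18: (9,0) -> (-9,0) [heading=0, move]
LT 90: heading 0 -> 90
PU: pen up
LT 90: heading 90 -> 180
FD 4: (-9,0) -> (-13,0) [heading=180, move]
FD 9: (-13,0) -> (-22,0) [heading=180, move]
FD 14: (-22,0) -> (-36,0) [heading=180, move]
RT 90: heading 180 -> 90
BK 19: (-36,0) -> (-36,-19) [heading=90, move]
Final: pos=(-36,-19), heading=90, 1 segment(s) drawn

Start position: (0, 0)
Final position: (-36, -19)
Distance = 40.706; >= 1e-6 -> NOT closed

Answer: no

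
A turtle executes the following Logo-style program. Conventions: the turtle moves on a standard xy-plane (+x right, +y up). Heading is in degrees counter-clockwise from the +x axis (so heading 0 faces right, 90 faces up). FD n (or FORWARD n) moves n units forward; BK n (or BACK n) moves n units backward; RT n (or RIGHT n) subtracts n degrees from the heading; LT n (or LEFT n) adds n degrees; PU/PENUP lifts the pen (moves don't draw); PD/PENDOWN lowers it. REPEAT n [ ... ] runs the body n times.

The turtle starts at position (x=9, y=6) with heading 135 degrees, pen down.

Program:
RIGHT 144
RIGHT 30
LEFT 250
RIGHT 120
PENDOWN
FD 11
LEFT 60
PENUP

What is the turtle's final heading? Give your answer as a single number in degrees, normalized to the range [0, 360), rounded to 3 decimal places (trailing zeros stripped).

Executing turtle program step by step:
Start: pos=(9,6), heading=135, pen down
RT 144: heading 135 -> 351
RT 30: heading 351 -> 321
LT 250: heading 321 -> 211
RT 120: heading 211 -> 91
PD: pen down
FD 11: (9,6) -> (8.808,16.998) [heading=91, draw]
LT 60: heading 91 -> 151
PU: pen up
Final: pos=(8.808,16.998), heading=151, 1 segment(s) drawn

Answer: 151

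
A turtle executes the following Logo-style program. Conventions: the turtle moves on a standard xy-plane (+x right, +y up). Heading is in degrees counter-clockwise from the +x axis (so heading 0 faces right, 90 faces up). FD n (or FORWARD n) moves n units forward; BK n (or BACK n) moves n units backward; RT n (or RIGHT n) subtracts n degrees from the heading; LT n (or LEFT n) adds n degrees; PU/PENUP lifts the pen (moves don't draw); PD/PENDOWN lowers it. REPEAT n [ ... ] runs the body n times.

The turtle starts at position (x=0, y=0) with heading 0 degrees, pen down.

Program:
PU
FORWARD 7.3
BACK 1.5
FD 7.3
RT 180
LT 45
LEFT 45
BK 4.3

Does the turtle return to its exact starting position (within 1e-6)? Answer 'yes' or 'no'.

Executing turtle program step by step:
Start: pos=(0,0), heading=0, pen down
PU: pen up
FD 7.3: (0,0) -> (7.3,0) [heading=0, move]
BK 1.5: (7.3,0) -> (5.8,0) [heading=0, move]
FD 7.3: (5.8,0) -> (13.1,0) [heading=0, move]
RT 180: heading 0 -> 180
LT 45: heading 180 -> 225
LT 45: heading 225 -> 270
BK 4.3: (13.1,0) -> (13.1,4.3) [heading=270, move]
Final: pos=(13.1,4.3), heading=270, 0 segment(s) drawn

Start position: (0, 0)
Final position: (13.1, 4.3)
Distance = 13.788; >= 1e-6 -> NOT closed

Answer: no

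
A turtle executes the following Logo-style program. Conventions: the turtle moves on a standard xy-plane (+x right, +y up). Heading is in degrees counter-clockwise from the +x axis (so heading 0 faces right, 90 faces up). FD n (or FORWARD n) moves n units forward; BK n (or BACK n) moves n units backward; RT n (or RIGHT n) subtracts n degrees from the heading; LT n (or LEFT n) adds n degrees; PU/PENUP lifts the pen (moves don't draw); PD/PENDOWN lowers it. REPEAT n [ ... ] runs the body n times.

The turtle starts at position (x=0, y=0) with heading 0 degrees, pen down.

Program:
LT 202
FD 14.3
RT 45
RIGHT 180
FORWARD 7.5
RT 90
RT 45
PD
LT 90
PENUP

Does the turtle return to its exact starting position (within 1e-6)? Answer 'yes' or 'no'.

Answer: no

Derivation:
Executing turtle program step by step:
Start: pos=(0,0), heading=0, pen down
LT 202: heading 0 -> 202
FD 14.3: (0,0) -> (-13.259,-5.357) [heading=202, draw]
RT 45: heading 202 -> 157
RT 180: heading 157 -> 337
FD 7.5: (-13.259,-5.357) -> (-6.355,-8.287) [heading=337, draw]
RT 90: heading 337 -> 247
RT 45: heading 247 -> 202
PD: pen down
LT 90: heading 202 -> 292
PU: pen up
Final: pos=(-6.355,-8.287), heading=292, 2 segment(s) drawn

Start position: (0, 0)
Final position: (-6.355, -8.287)
Distance = 10.443; >= 1e-6 -> NOT closed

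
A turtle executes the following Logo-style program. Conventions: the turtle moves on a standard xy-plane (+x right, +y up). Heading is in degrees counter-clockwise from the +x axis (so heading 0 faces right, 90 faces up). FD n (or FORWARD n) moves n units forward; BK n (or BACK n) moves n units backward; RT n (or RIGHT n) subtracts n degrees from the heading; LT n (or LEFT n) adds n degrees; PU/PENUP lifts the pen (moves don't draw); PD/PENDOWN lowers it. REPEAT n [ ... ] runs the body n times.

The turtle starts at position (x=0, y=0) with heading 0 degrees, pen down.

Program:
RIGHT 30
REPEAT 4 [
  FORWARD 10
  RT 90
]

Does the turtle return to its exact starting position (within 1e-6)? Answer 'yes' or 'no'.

Answer: yes

Derivation:
Executing turtle program step by step:
Start: pos=(0,0), heading=0, pen down
RT 30: heading 0 -> 330
REPEAT 4 [
  -- iteration 1/4 --
  FD 10: (0,0) -> (8.66,-5) [heading=330, draw]
  RT 90: heading 330 -> 240
  -- iteration 2/4 --
  FD 10: (8.66,-5) -> (3.66,-13.66) [heading=240, draw]
  RT 90: heading 240 -> 150
  -- iteration 3/4 --
  FD 10: (3.66,-13.66) -> (-5,-8.66) [heading=150, draw]
  RT 90: heading 150 -> 60
  -- iteration 4/4 --
  FD 10: (-5,-8.66) -> (0,0) [heading=60, draw]
  RT 90: heading 60 -> 330
]
Final: pos=(0,0), heading=330, 4 segment(s) drawn

Start position: (0, 0)
Final position: (0, 0)
Distance = 0; < 1e-6 -> CLOSED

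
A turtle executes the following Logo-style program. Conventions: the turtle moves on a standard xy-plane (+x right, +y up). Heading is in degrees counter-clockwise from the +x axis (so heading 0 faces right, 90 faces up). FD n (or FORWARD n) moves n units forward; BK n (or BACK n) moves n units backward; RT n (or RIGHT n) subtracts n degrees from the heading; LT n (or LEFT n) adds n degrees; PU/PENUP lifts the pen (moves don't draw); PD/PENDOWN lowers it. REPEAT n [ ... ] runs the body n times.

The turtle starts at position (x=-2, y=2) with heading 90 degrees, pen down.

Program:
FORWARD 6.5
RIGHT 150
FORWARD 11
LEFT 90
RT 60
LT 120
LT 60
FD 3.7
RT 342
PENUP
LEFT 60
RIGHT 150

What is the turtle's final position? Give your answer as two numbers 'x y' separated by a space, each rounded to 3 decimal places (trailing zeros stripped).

Executing turtle program step by step:
Start: pos=(-2,2), heading=90, pen down
FD 6.5: (-2,2) -> (-2,8.5) [heading=90, draw]
RT 150: heading 90 -> 300
FD 11: (-2,8.5) -> (3.5,-1.026) [heading=300, draw]
LT 90: heading 300 -> 30
RT 60: heading 30 -> 330
LT 120: heading 330 -> 90
LT 60: heading 90 -> 150
FD 3.7: (3.5,-1.026) -> (0.296,0.824) [heading=150, draw]
RT 342: heading 150 -> 168
PU: pen up
LT 60: heading 168 -> 228
RT 150: heading 228 -> 78
Final: pos=(0.296,0.824), heading=78, 3 segment(s) drawn

Answer: 0.296 0.824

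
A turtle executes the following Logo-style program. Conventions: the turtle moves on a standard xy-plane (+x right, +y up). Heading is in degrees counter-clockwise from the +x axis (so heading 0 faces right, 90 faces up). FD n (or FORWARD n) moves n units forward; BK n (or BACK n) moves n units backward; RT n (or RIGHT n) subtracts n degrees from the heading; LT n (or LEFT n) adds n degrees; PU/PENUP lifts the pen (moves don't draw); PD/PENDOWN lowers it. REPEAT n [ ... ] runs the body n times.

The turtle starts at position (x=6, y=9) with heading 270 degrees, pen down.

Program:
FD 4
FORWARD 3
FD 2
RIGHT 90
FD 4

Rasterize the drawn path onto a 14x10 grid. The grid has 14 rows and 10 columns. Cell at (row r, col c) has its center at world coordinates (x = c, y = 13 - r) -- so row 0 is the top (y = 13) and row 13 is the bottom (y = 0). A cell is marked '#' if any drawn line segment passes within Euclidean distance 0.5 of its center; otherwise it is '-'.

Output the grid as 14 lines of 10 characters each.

Answer: ----------
----------
----------
----------
------#---
------#---
------#---
------#---
------#---
------#---
------#---
------#---
------#---
--#####---

Derivation:
Segment 0: (6,9) -> (6,5)
Segment 1: (6,5) -> (6,2)
Segment 2: (6,2) -> (6,0)
Segment 3: (6,0) -> (2,0)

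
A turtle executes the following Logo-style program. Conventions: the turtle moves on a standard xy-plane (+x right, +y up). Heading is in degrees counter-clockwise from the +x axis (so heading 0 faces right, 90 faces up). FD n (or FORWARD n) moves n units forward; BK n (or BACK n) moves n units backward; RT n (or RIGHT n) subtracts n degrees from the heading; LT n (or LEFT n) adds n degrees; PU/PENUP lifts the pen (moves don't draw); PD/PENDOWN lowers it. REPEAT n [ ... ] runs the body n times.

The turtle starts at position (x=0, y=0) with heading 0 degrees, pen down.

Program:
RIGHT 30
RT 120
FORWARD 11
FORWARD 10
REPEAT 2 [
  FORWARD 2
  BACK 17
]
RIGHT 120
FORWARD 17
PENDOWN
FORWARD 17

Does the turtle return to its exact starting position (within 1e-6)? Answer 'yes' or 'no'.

Answer: no

Derivation:
Executing turtle program step by step:
Start: pos=(0,0), heading=0, pen down
RT 30: heading 0 -> 330
RT 120: heading 330 -> 210
FD 11: (0,0) -> (-9.526,-5.5) [heading=210, draw]
FD 10: (-9.526,-5.5) -> (-18.187,-10.5) [heading=210, draw]
REPEAT 2 [
  -- iteration 1/2 --
  FD 2: (-18.187,-10.5) -> (-19.919,-11.5) [heading=210, draw]
  BK 17: (-19.919,-11.5) -> (-5.196,-3) [heading=210, draw]
  -- iteration 2/2 --
  FD 2: (-5.196,-3) -> (-6.928,-4) [heading=210, draw]
  BK 17: (-6.928,-4) -> (7.794,4.5) [heading=210, draw]
]
RT 120: heading 210 -> 90
FD 17: (7.794,4.5) -> (7.794,21.5) [heading=90, draw]
PD: pen down
FD 17: (7.794,21.5) -> (7.794,38.5) [heading=90, draw]
Final: pos=(7.794,38.5), heading=90, 8 segment(s) drawn

Start position: (0, 0)
Final position: (7.794, 38.5)
Distance = 39.281; >= 1e-6 -> NOT closed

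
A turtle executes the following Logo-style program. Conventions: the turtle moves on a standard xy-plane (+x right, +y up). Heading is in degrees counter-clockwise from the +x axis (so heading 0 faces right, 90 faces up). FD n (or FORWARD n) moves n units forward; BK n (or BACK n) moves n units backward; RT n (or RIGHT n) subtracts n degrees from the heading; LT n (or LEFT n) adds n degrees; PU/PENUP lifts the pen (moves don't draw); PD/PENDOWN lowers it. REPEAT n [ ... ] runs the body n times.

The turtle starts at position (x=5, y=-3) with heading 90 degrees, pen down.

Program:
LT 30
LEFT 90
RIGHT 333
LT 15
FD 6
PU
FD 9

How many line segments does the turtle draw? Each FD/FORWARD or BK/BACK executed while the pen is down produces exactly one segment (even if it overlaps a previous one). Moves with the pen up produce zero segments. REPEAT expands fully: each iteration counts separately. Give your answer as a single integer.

Answer: 1

Derivation:
Executing turtle program step by step:
Start: pos=(5,-3), heading=90, pen down
LT 30: heading 90 -> 120
LT 90: heading 120 -> 210
RT 333: heading 210 -> 237
LT 15: heading 237 -> 252
FD 6: (5,-3) -> (3.146,-8.706) [heading=252, draw]
PU: pen up
FD 9: (3.146,-8.706) -> (0.365,-17.266) [heading=252, move]
Final: pos=(0.365,-17.266), heading=252, 1 segment(s) drawn
Segments drawn: 1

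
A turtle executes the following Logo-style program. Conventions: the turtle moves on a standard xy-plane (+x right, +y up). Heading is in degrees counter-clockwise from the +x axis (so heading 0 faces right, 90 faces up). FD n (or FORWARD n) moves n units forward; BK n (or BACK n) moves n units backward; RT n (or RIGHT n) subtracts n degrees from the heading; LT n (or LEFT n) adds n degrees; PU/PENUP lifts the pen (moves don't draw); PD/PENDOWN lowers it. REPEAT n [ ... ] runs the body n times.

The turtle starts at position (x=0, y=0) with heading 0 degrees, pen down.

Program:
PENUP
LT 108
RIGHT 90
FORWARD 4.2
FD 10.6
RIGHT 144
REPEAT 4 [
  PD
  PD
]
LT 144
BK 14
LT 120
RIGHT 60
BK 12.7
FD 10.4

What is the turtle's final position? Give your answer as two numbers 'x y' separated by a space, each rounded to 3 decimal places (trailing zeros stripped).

Executing turtle program step by step:
Start: pos=(0,0), heading=0, pen down
PU: pen up
LT 108: heading 0 -> 108
RT 90: heading 108 -> 18
FD 4.2: (0,0) -> (3.994,1.298) [heading=18, move]
FD 10.6: (3.994,1.298) -> (14.076,4.573) [heading=18, move]
RT 144: heading 18 -> 234
REPEAT 4 [
  -- iteration 1/4 --
  PD: pen down
  PD: pen down
  -- iteration 2/4 --
  PD: pen down
  PD: pen down
  -- iteration 3/4 --
  PD: pen down
  PD: pen down
  -- iteration 4/4 --
  PD: pen down
  PD: pen down
]
LT 144: heading 234 -> 18
BK 14: (14.076,4.573) -> (0.761,0.247) [heading=18, draw]
LT 120: heading 18 -> 138
RT 60: heading 138 -> 78
BK 12.7: (0.761,0.247) -> (-1.88,-12.175) [heading=78, draw]
FD 10.4: (-1.88,-12.175) -> (0.283,-2.003) [heading=78, draw]
Final: pos=(0.283,-2.003), heading=78, 3 segment(s) drawn

Answer: 0.283 -2.003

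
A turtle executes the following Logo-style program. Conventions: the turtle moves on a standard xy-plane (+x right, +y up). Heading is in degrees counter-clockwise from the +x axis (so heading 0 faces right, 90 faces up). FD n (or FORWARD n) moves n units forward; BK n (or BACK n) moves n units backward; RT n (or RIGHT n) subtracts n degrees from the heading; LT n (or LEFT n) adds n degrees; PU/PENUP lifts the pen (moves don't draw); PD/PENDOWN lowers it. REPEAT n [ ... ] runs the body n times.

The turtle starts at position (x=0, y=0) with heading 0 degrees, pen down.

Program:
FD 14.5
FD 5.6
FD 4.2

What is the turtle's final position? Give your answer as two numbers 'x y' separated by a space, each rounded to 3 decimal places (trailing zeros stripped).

Executing turtle program step by step:
Start: pos=(0,0), heading=0, pen down
FD 14.5: (0,0) -> (14.5,0) [heading=0, draw]
FD 5.6: (14.5,0) -> (20.1,0) [heading=0, draw]
FD 4.2: (20.1,0) -> (24.3,0) [heading=0, draw]
Final: pos=(24.3,0), heading=0, 3 segment(s) drawn

Answer: 24.3 0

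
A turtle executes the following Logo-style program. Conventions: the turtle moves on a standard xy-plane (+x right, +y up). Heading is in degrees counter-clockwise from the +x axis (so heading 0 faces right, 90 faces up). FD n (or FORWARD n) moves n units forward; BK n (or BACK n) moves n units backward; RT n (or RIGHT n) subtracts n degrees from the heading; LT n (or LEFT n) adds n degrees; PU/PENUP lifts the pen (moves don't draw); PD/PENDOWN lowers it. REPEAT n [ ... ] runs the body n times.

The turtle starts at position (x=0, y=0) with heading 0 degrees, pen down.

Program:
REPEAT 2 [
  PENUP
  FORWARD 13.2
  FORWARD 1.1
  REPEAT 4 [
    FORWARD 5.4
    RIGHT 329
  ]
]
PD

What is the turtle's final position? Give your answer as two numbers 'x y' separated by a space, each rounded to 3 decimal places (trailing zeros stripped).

Executing turtle program step by step:
Start: pos=(0,0), heading=0, pen down
REPEAT 2 [
  -- iteration 1/2 --
  PU: pen up
  FD 13.2: (0,0) -> (13.2,0) [heading=0, move]
  FD 1.1: (13.2,0) -> (14.3,0) [heading=0, move]
  REPEAT 4 [
    -- iteration 1/4 --
    FD 5.4: (14.3,0) -> (19.7,0) [heading=0, move]
    RT 329: heading 0 -> 31
    -- iteration 2/4 --
    FD 5.4: (19.7,0) -> (24.329,2.781) [heading=31, move]
    RT 329: heading 31 -> 62
    -- iteration 3/4 --
    FD 5.4: (24.329,2.781) -> (26.864,7.549) [heading=62, move]
    RT 329: heading 62 -> 93
    -- iteration 4/4 --
    FD 5.4: (26.864,7.549) -> (26.581,12.942) [heading=93, move]
    RT 329: heading 93 -> 124
  ]
  -- iteration 2/2 --
  PU: pen up
  FD 13.2: (26.581,12.942) -> (19.2,23.885) [heading=124, move]
  FD 1.1: (19.2,23.885) -> (18.585,24.797) [heading=124, move]
  REPEAT 4 [
    -- iteration 1/4 --
    FD 5.4: (18.585,24.797) -> (15.565,29.274) [heading=124, move]
    RT 329: heading 124 -> 155
    -- iteration 2/4 --
    FD 5.4: (15.565,29.274) -> (10.671,31.556) [heading=155, move]
    RT 329: heading 155 -> 186
    -- iteration 3/4 --
    FD 5.4: (10.671,31.556) -> (5.301,30.991) [heading=186, move]
    RT 329: heading 186 -> 217
    -- iteration 4/4 --
    FD 5.4: (5.301,30.991) -> (0.988,27.742) [heading=217, move]
    RT 329: heading 217 -> 248
  ]
]
PD: pen down
Final: pos=(0.988,27.742), heading=248, 0 segment(s) drawn

Answer: 0.988 27.742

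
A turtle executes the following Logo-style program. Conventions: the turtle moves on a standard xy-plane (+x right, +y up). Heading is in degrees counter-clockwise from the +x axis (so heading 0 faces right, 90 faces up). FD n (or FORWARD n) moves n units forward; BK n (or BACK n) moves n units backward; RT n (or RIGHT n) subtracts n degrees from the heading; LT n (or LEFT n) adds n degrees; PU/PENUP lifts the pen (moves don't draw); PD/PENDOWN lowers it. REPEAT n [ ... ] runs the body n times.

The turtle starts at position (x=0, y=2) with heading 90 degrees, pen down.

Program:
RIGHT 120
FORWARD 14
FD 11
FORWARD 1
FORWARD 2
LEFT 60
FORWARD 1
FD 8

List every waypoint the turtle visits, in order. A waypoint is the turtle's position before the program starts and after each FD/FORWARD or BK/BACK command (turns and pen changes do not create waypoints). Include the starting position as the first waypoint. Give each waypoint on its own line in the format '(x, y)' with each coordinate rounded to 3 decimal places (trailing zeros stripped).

Executing turtle program step by step:
Start: pos=(0,2), heading=90, pen down
RT 120: heading 90 -> 330
FD 14: (0,2) -> (12.124,-5) [heading=330, draw]
FD 11: (12.124,-5) -> (21.651,-10.5) [heading=330, draw]
FD 1: (21.651,-10.5) -> (22.517,-11) [heading=330, draw]
FD 2: (22.517,-11) -> (24.249,-12) [heading=330, draw]
LT 60: heading 330 -> 30
FD 1: (24.249,-12) -> (25.115,-11.5) [heading=30, draw]
FD 8: (25.115,-11.5) -> (32.043,-7.5) [heading=30, draw]
Final: pos=(32.043,-7.5), heading=30, 6 segment(s) drawn
Waypoints (7 total):
(0, 2)
(12.124, -5)
(21.651, -10.5)
(22.517, -11)
(24.249, -12)
(25.115, -11.5)
(32.043, -7.5)

Answer: (0, 2)
(12.124, -5)
(21.651, -10.5)
(22.517, -11)
(24.249, -12)
(25.115, -11.5)
(32.043, -7.5)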